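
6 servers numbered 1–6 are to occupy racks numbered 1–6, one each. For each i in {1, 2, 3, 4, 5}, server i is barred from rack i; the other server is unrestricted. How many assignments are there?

Let Aᵢ (for 1 ≤ i ≤ 5) be the placements that put server i in its forbidden rack. Any j of these fix j positions, leaving (6−j)! ways to fill the rest, and there are C(5,j) ways to pick which j.
By inclusion–exclusion, the number of valid placements is Σ_{j=0}^{5} (−1)^j C(5,j)·(6−j)!.
Computing: 720 − 600 + 240 − 60 + 10 − 1 = 309.

309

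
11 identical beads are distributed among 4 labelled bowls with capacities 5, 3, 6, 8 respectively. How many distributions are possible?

148

Ignoring the caps, the number of non-negative solutions to x_1+…+x_4 = 11 is C(14,3) = 364.
Subtract solutions that violate a single cap (substitute x_i' = x_i − (cap_i+1)): x_1 ≥ 6 gives C(8,3) = 56; x_2 ≥ 4 gives C(10,3) = 120; x_3 ≥ 7 gives C(7,3) = 35; x_4 ≥ 9 gives C(5,3) = 10. Together 221.
Add back pairs where two caps are both exceeded: 4 + 0 + 0 + 1 + 0 + 0 = 5.
By inclusion–exclusion the count is 364 − 221 + 5 = 148.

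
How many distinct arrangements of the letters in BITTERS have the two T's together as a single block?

720

Treat the 2 copies of T as a single block. The multiset to arrange is then {TT, B, E, I, R, S}, 6 items in all.
All 6 items are distinct, so there are (6)! = 720 arrangements.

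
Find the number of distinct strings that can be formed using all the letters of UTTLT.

The 5 letters of UTTLT have repeats: T appearing 3 times.
The number of distinct arrangements is 5!/(3!) = 120/6 = 20.

20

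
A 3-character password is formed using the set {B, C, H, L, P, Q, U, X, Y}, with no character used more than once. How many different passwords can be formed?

504

With no repetition, fill the 3 characters in order: 9 choices, then 8, down to 7.
That product is 9 × 8 × 7 = 504.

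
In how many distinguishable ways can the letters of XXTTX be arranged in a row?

10

XXTTX has 5 letters with T appearing twice and X appearing 3 times.
Dividing 5! = 120 by 3!·2! = 12 for the repeated letters gives 10.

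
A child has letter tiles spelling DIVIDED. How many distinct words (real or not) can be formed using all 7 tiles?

420

DIVIDED has 7 letters with D appearing 3 times and I appearing twice.
Dividing 7! = 5040 by 3!·2! = 12 for the repeated letters gives 420.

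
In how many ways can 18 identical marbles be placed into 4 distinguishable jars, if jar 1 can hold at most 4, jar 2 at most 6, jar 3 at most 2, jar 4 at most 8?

10

By stars and bars, unrestricted non-negative solutions to x_1+…+x_4 = 18 number C(18+3,3) = 1330.
Subtract solutions that violate a single cap (substitute x_i' = x_i − (cap_i+1)): x_1 ≥ 5 gives C(16,3) = 560; x_2 ≥ 7 gives C(14,3) = 364; x_3 ≥ 3 gives C(18,3) = 816; x_4 ≥ 9 gives C(12,3) = 220. Together 1960.
Add back pairs where two caps are both exceeded: 84 + 286 + 35 + 165 + 10 + 84 = 664.
Subtract triples: 20 + 0 + 4 + 0 = 24.
By inclusion–exclusion the count is 1330 − 1960 + 664 − 24 = 10.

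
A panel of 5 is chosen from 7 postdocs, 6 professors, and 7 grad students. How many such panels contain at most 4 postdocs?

Split by how many postdocs are chosen (0 through 4).
Sum: C(7,0)·C(13,5) + C(7,1)·C(13,4) + C(7,2)·C(13,3) + C(7,3)·C(13,2) + C(7,4)·C(13,1) = 1287 + 5005 + 6006 + 2730 + 455 = 15483.

15483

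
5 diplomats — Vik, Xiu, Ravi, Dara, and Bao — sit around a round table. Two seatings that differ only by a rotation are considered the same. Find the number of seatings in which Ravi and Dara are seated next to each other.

12

Glue Ravi and Dara into a block (2 internal orders). Seating 4 units around a circle gives (3)! arrangements.
So 2 × (3)! = 2 × 6 = 12.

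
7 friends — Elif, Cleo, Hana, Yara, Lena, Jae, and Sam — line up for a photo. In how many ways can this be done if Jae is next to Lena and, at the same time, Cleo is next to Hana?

480

Treat {Jae,Lena} as one block (2 orders) and {Cleo,Hana} as another (2 orders).
That leaves 5 units to arrange: 2 × 2 × 5! = 4 × 120 = 480.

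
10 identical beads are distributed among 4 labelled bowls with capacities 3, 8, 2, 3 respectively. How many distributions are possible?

Without the upper bounds there are C(13,3) = 286 ways to split 10 among 4 bowls.
Subtract solutions that violate a single cap (substitute x_i' = x_i − (cap_i+1)): x_1 ≥ 4 gives C(9,3) = 84; x_2 ≥ 9 gives C(4,3) = 4; x_3 ≥ 3 gives C(10,3) = 120; x_4 ≥ 4 gives C(9,3) = 84. Together 292.
Add back pairs where two caps are both exceeded: 0 + 20 + 10 + 0 + 0 + 20 = 50.
By inclusion–exclusion the count is 286 − 292 + 50 = 44.

44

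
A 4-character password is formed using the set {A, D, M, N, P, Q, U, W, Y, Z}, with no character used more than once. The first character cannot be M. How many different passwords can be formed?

4536

The first character has 10−1 = 9 choices (anything except M).
The remaining 3 characters are filled from the other 9 symbols without repetition: 9 × 8 × 7 = 504.
Total: 9 × 504 = 4536.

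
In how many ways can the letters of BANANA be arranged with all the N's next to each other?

Treat the 2 copies of N as a single block. The multiset to arrange is then {NN, A, A, A, B}, 5 items in all.
That gives (5)!/(3!) = 20 arrangements.

20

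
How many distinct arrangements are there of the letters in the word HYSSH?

30

The 5 letters of HYSSH have repeats: H appearing twice and S appearing twice.
Dividing 5! = 120 by 2!·2! = 4 for the repeated letters gives 30.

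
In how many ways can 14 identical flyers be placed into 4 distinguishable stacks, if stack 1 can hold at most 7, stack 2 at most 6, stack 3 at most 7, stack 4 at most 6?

273

Without the upper bounds there are C(17,3) = 680 ways to split 14 among 4 stacks.
Subtract solutions that violate a single cap (substitute x_i' = x_i − (cap_i+1)): x_1 ≥ 8 gives C(9,3) = 84; x_2 ≥ 7 gives C(10,3) = 120; x_3 ≥ 8 gives C(9,3) = 84; x_4 ≥ 7 gives C(10,3) = 120. Together 408.
Add back pairs where two caps are both exceeded: 0 + 0 + 0 + 0 + 1 + 0 = 1.
By inclusion–exclusion the count is 680 − 408 + 1 = 273.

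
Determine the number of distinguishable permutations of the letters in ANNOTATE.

ANNOTATE has 8 letters with A appearing twice, N appearing twice, and T appearing twice.
Dividing 8! = 40320 by 2!·2!·2! = 8 for the repeated letters gives 5040.

5040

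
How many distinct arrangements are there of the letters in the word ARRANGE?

1260

Letter multiplicities in ARRANGE: A×2, E×1, G×1, N×1, R×2.
Dividing 7! = 5040 by 2!·2! = 4 for the repeated letters gives 1260.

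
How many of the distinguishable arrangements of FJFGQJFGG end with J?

1120

Fix J in the last position and arrange the remaining 8 letters.
Those 8 letters have F appearing 3 times and G appearing 3 times, giving (8)!/(3!·3!) = 1120.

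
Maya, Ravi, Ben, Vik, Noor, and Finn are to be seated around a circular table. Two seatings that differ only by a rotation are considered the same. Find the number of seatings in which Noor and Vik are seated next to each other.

Glue Noor and Vik into a block (2 internal orders). Seating 5 units around a circle gives (4)! arrangements.
So 2 × (4)! = 2 × 24 = 48.

48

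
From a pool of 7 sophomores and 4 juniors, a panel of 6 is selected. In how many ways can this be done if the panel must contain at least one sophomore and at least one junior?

455

With no constraint there are C(11,6) = 462 possible selections.
Selections missing a whole group: no sophomores → C(4,6) = 0; no juniors → C(7,6) = 7.
Both groups omitted at once is impossible, so 462 − 7 = 455.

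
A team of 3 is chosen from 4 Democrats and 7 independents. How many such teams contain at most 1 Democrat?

Split by how many Democrats are chosen (0 through 1).
Sum: C(4,0)·C(7,3) + C(4,1)·C(7,2) = 35 + 84 = 119.

119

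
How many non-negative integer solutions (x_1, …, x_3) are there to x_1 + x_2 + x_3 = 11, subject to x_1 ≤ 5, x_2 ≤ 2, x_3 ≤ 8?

Without the upper bounds there are C(13,2) = 78 ways to split 11 among 3 variables.
Subtract solutions that violate a single cap (substitute x_i' = x_i − (cap_i+1)): x_1 ≥ 6 gives C(7,2) = 21; x_2 ≥ 3 gives C(10,2) = 45; x_3 ≥ 9 gives C(4,2) = 6. Together 72.
Add back pairs where two caps are both exceeded: 6 + 0 + 0 = 6.
By inclusion–exclusion the count is 78 − 72 + 6 = 12.

12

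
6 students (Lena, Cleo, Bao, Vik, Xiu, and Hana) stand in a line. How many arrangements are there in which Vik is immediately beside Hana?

240

Place the 4 others and the Vik-Hana pair as 5 objects in a line; the pair has 2 internal arrangements.
So the count is 2·(5)! = 240.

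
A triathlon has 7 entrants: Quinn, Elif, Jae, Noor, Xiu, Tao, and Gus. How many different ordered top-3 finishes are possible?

210

This is an ordered selection of 3 from 7: P(7,3).
That gives 7 × 6 × 5 = 210.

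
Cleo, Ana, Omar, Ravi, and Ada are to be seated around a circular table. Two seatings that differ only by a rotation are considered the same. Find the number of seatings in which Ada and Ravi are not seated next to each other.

12

All circular seatings of 5 people number (4)! = 24.
Seatings with Ada beside Ravi: treat them as a block with 2 internal orders, giving 2 × (3)! = 12.
Subtracting, 24 − 12 = 12.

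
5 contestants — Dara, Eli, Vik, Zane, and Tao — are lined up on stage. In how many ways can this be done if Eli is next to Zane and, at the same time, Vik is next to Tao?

24

Treat {Eli,Zane} as one block (2 orders) and {Vik,Tao} as another (2 orders).
That leaves 3 units to arrange: 2 × 2 × 3! = 4 × 6 = 24.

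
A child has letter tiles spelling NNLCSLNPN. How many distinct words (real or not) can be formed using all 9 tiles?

Letter multiplicities in NNLCSLNPN: C×1, L×2, N×4, P×1, S×1.
So there are 9! / (4!·2!) = 7560 distinguishable arrangements.

7560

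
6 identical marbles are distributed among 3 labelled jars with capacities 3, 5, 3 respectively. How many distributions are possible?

15

Without the upper bounds there are C(8,2) = 28 ways to split 6 among 3 jars.
Subtract solutions that violate a single cap (substitute x_i' = x_i − (cap_i+1)): x_1 ≥ 4 gives C(4,2) = 6; x_2 ≥ 6 gives C(2,2) = 1; x_3 ≥ 4 gives C(4,2) = 6. Together 13.
No two caps can be exceeded simultaneously, so the pair terms are all 0.
By inclusion–exclusion the count is 28 − 13 + 0 = 15.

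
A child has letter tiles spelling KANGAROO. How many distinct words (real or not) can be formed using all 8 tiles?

Letter multiplicities in KANGAROO: A×2, G×1, K×1, N×1, O×2, R×1.
Dividing 8! = 40320 by 2!·2! = 4 for the repeated letters gives 10080.

10080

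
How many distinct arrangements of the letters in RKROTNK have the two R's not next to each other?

900

There are 7!/(2!·2!) = 1260 arrangements of RKROTNK in total.
If the two R's are adjacent, glue them into one block, leaving 6 items to arrange: (6)!/(2!) = 360 ways.
Subtracting, 1260 − 360 = 900 arrangements keep the R's apart.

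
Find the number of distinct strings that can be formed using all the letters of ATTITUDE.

The 8 letters of ATTITUDE have repeats: T appearing 3 times.
So there are 8! / (3!) = 6720 distinguishable arrangements.

6720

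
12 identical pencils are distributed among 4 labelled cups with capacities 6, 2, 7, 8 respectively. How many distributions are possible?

139

By stars and bars, unrestricted non-negative solutions to x_1+…+x_4 = 12 number C(12+3,3) = 455.
Subtract solutions that violate a single cap (substitute x_i' = x_i − (cap_i+1)): x_1 ≥ 7 gives C(8,3) = 56; x_2 ≥ 3 gives C(12,3) = 220; x_3 ≥ 8 gives C(7,3) = 35; x_4 ≥ 9 gives C(6,3) = 20. Together 331.
Add back pairs where two caps are both exceeded: 10 + 0 + 0 + 4 + 1 + 0 = 15.
By inclusion–exclusion the count is 455 − 331 + 15 = 139.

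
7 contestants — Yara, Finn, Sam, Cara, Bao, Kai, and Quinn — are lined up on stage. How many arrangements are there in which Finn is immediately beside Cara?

1440

Place the 5 others and the Finn-Cara pair as 6 objects in a line; the pair has 2 internal arrangements.
So the count is 2·(6)! = 1440.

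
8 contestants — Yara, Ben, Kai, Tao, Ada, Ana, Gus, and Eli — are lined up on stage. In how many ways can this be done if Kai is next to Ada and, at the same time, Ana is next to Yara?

Treat {Kai,Ada} as one block (2 orders) and {Ana,Yara} as another (2 orders).
That leaves 6 units to arrange: 2 × 2 × 6! = 4 × 720 = 2880.

2880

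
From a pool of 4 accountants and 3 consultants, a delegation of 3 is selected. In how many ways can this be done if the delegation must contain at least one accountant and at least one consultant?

With no constraint there are C(7,3) = 35 possible selections.
Selections missing a whole group: no accountants → C(3,3) = 1; no consultants → C(4,3) = 4.
Both groups omitted at once is impossible, so 35 − 5 = 30.

30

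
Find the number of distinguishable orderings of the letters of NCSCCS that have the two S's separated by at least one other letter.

There are 6!/(3!·2!) = 60 arrangements of NCSCCS in total.
If the two S's are adjacent, glue them into one block, leaving 5 items to arrange: (5)!/(3!) = 20 ways.
Hence 60 − 20 = 40.

40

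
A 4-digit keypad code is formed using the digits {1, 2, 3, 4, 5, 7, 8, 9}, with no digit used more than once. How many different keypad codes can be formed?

This is a permutation of 4 out of 8: P(8,4) = 8!/4!.
8 × 7 × 6 × 5 = 1680.

1680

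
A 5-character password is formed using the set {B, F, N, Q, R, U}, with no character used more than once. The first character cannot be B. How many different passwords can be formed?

600

The first character has 6−1 = 5 choices (anything except B).
The remaining 4 characters are filled from the other 5 symbols without repetition: 5 × 4 × 3 × 2 = 120.
Total: 5 × 120 = 600.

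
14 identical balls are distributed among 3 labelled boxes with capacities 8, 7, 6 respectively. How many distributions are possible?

By stars and bars, unrestricted non-negative solutions to x_1+…+x_3 = 14 number C(14+2,2) = 120.
Subtract solutions that violate a single cap (substitute x_i' = x_i − (cap_i+1)): x_1 ≥ 9 gives C(7,2) = 21; x_2 ≥ 8 gives C(8,2) = 28; x_3 ≥ 7 gives C(9,2) = 36. Together 85.
No two caps can be exceeded simultaneously, so the pair terms are all 0.
By inclusion–exclusion the count is 120 − 85 + 0 = 35.

35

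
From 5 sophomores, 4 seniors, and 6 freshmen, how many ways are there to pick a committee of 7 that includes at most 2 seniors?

4950

Split by how many seniors are chosen (0 through 2).
Sum: C(4,0)·C(11,7) + C(4,1)·C(11,6) + C(4,2)·C(11,5) = 330 + 1848 + 2772 = 4950.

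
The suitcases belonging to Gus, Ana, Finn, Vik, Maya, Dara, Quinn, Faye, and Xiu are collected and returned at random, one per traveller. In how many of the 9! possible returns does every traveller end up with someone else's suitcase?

133496

Count assignments avoiding every fixed point. For any j of the 9 travellers fixed to their own suitcase, the other 9−j can be arranged in (9−j)! ways.
By inclusion–exclusion this is Σ_{j=0}^{9} (−1)^j C(9,j)·(9−j)!.
Computing: 362880 − 362880 + 181440 − 60480 + 15120 − 3024 + 504 − 72 + 9 − 1 = 133496.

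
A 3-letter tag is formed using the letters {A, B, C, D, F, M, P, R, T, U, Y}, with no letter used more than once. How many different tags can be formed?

990

Choose and order 3 of the 11 symbols: the first letter has 11 options, the next 10, then 9.
That product is 11 × 10 × 9 = 990.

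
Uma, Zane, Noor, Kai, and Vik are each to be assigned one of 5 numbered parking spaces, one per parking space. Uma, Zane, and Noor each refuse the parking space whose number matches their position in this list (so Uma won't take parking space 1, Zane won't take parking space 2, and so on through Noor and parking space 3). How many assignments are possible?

64

Let Aᵢ (for i ∈ {1, 2, 3}) be the placements that put person i in their forbidden parking space. Any j of these fix j positions, leaving (5−j)! ways to fill the rest, and there are C(3,j) ways to pick which j.
By inclusion–exclusion, the number of valid placements is Σ_{j=0}^{3} (−1)^j C(3,j)·(5−j)!.
Computing: 120 − 72 + 18 − 2 = 64.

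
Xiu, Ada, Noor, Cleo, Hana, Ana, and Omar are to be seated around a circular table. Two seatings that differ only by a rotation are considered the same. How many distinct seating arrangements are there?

Around a circle, 7 distinct people have 7!/7 = (6)! = 720 rotationally distinct seatings.

720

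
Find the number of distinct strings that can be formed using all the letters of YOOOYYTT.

560

YOOOYYTT has 8 letters with O appearing 3 times, T appearing twice, and Y appearing 3 times.
So there are 8! / (3!·3!·2!) = 560 distinguishable arrangements.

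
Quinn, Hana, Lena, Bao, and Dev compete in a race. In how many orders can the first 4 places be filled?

120

This is an ordered selection of 4 from 5: P(5,4).
That gives 5 × 4 × 3 × 2 = 120.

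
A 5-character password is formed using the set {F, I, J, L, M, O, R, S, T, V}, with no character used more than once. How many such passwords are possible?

30240

This is a permutation of 5 out of 10: P(10,5) = 10!/5!.
That product is 10 × 9 × 8 × 7 × 6 = 30240.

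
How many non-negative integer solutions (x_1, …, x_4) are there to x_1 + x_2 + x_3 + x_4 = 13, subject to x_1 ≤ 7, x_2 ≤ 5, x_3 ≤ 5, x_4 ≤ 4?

124

Without the upper bounds there are C(16,3) = 560 ways to split 13 among 4 variables.
Subtract solutions that violate a single cap (substitute x_i' = x_i − (cap_i+1)): x_1 ≥ 8 gives C(8,3) = 56; x_2 ≥ 6 gives C(10,3) = 120; x_3 ≥ 6 gives C(10,3) = 120; x_4 ≥ 5 gives C(11,3) = 165. Together 461.
Add back pairs where two caps are both exceeded: 0 + 0 + 1 + 4 + 10 + 10 = 25.
By inclusion–exclusion the count is 560 − 461 + 25 = 124.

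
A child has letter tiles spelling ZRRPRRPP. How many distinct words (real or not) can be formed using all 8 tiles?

Letter multiplicities in ZRRPRRPP: P×3, R×4, Z×1.
Dividing 8! = 40320 by 4!·3! = 144 for the repeated letters gives 280.

280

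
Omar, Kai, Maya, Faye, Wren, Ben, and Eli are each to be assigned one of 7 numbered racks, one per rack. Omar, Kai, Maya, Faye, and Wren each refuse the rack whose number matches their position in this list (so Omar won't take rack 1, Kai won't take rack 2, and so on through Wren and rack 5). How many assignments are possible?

2428

Let Aᵢ (for 1 ≤ i ≤ 5) be the placements that put person i in their forbidden rack. Any j of these fix j positions, leaving (7−j)! ways to fill the rest, and there are C(5,j) ways to pick which j.
By inclusion–exclusion, the number of valid placements is Σ_{j=0}^{5} (−1)^j C(5,j)·(7−j)!.
Computing: 5040 − 3600 + 1200 − 240 + 30 − 2 = 2428.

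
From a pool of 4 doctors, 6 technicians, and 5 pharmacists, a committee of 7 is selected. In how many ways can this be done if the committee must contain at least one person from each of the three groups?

Unrestricted: C(15,7) = 6435 ways to pick any 7 of the 15.
Selections missing a whole group: no doctors → C(11,7) = 330; no technicians → C(9,7) = 36; no pharmacists → C(10,7) = 120.
Add back selections omitting two groups (i.e. drawn from a single group): C(4,7) + C(6,7) + C(5,7) = 0.
By inclusion–exclusion: 6435 − 486 + 0 = 5949.

5949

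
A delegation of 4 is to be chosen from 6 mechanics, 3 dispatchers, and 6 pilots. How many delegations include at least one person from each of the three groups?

Total 4-person selections from all 15: C(15,4) = 1365.
Selections missing a whole group: no mechanics → C(9,4) = 126; no dispatchers → C(12,4) = 495; no pilots → C(9,4) = 126.
Add back selections omitting two groups (i.e. drawn from a single group): C(6,4) + C(3,4) + C(6,4) = 30.
By inclusion–exclusion: 1365 − 747 + 30 = 648.

648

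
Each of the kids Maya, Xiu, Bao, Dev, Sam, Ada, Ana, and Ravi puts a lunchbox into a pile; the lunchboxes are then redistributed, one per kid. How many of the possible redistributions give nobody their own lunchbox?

14833

Count assignments avoiding every fixed point. For any j of the 8 kids fixed to their own lunchbox, the other 8−j can be arranged in (8−j)! ways.
By inclusion–exclusion this is Σ_{j=0}^{8} (−1)^j C(8,j)·(8−j)!.
Computing: 40320 − 40320 + 20160 − 6720 + 1680 − 336 + 56 − 8 + 1 = 14833.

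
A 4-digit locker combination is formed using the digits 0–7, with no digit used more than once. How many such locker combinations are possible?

1680

With no repetition, fill the 4 digits in order: 8 choices, then 7, down to 5.
That product is 8 × 7 × 6 × 5 = 1680.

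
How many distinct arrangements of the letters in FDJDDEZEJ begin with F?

Fix F in the first position and arrange the remaining 8 letters.
Those 8 letters have D appearing 3 times, E appearing twice, and J appearing twice, giving (8)!/(3!·2!·2!) = 1680.

1680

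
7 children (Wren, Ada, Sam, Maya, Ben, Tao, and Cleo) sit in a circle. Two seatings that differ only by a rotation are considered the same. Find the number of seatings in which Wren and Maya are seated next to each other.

240

Treat {Wren, Maya} as one unit (2 internal orders) and seat the resulting 6 units around the table: (5)! circular arrangements.
So 2 × (5)! = 2 × 120 = 240.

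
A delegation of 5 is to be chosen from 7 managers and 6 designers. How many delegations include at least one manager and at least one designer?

Unrestricted: C(13,5) = 1287 ways to pick any 5 of the 13.
Selections missing a whole group: no managers → C(6,5) = 6; no designers → C(7,5) = 21.
Both groups omitted at once is impossible, so 1287 − 27 = 1260.

1260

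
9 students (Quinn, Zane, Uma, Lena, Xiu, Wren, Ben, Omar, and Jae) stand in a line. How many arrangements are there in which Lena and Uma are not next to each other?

There are 9! = 362880 arrangements in all. If Lena and Uma are adjacent, merging them into one block gives 2·(8)! = 80640 arrangements.
Complementary counting: 362880 − 80640 = 282240.

282240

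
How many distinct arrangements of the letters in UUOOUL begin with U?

With the first slot taken by U, it remains to arrange the other 5 letters (UOOUL).
Those 5 letters have O appearing twice and U appearing twice, giving (5)!/(2!·2!) = 30.

30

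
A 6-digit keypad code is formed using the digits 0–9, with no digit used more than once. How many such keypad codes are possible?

151200

Choose and order 6 of the 10 symbols: the first digit has 10 options, the next 9, and so on down to 5.
That product is 10 × 9 × 8 × 7 × 6 × 5 = 151200.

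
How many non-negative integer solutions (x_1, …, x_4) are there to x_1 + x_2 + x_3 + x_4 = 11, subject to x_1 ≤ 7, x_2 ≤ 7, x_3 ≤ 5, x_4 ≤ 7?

Without the upper bounds there are C(14,3) = 364 ways to split 11 among 4 variables.
Subtract solutions that violate a single cap (substitute x_i' = x_i − (cap_i+1)): x_1 ≥ 8 gives C(6,3) = 20; x_2 ≥ 8 gives C(6,3) = 20; x_3 ≥ 6 gives C(8,3) = 56; x_4 ≥ 8 gives C(6,3) = 20. Together 116.
No two caps can be exceeded simultaneously, so the pair terms are all 0.
By inclusion–exclusion the count is 364 − 116 + 0 = 248.

248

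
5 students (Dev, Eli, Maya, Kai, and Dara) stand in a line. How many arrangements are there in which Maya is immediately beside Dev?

48

Place the 3 others and the Maya-Dev pair as 4 objects in a line; the pair has 2 internal arrangements.
So the count is 2·(4)! = 48.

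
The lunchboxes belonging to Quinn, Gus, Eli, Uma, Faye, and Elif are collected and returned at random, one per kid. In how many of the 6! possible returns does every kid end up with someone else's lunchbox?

Let Aᵢ be the assignments in which kid i gets their own lunchbox. We want the size of the complement of A₁∪…∪A_6.
By inclusion–exclusion this is Σ_{j=0}^{6} (−1)^j C(6,j)·(6−j)!.
Computing: 720 − 720 + 360 − 120 + 30 − 6 + 1 = 265.

265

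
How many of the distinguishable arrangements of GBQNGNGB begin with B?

420

With the first slot taken by B, it remains to arrange the other 7 letters (GQNGNGB).
Those 7 letters have G appearing 3 times and N appearing twice, giving (7)!/(3!·2!) = 420.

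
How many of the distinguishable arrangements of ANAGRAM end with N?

Fix N in the last position and arrange the remaining 6 letters.
Those 6 letters have A appearing 3 times, giving (6)!/(3!) = 120.

120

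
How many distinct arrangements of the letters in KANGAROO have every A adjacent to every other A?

2520

Treat the 2 copies of A as a single block. The multiset to arrange is then {AA, G, K, N, O, O, R}, 7 items in all.
That gives (7)!/(2!) = 2520 arrangements.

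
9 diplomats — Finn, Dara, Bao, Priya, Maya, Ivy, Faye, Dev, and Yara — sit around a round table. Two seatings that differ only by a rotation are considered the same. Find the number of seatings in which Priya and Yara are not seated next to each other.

30240

Without the restriction there are (8)! = 40320 seatings.
Seatings with Priya beside Yara: treat them as a block with 2 internal orders, giving 2 × (7)! = 10080.
Subtracting, 40320 − 10080 = 30240.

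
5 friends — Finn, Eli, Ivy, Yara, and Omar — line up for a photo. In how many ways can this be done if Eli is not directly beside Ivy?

72

There are 5! = 120 arrangements in all. If Eli and Ivy are adjacent, merging them into one block gives 2·(4)! = 48 arrangements.
So 120 − 48 = 72 arrangements keep them apart.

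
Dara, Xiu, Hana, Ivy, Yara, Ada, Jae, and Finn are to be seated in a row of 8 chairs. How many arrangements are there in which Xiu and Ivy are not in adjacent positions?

There are 8! = 40320 arrangements in all. If Xiu and Ivy are adjacent, merging them into one block gives 2·(7)! = 10080 arrangements.
Complementary counting: 40320 − 10080 = 30240.

30240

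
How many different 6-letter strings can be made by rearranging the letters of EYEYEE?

Letter multiplicities in EYEYEE: E×4, Y×2.
Dividing 6! = 720 by 4!·2! = 48 for the repeated letters gives 15.

15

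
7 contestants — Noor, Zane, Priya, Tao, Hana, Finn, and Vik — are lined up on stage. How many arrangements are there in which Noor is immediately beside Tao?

Glue Noor and Tao into one block (2 internal orders), leaving 6 units to arrange in a row.
So the count is 2·(6)! = 1440.

1440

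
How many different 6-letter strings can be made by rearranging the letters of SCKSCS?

60

The 6 letters of SCKSCS have repeats: C appearing twice and S appearing 3 times.
Dividing 6! = 720 by 3!·2! = 12 for the repeated letters gives 60.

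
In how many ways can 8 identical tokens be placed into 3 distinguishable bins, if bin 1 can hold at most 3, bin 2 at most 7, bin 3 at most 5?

23

Without the upper bounds there are C(10,2) = 45 ways to split 8 among 3 bins.
Subtract solutions that violate a single cap (substitute x_i' = x_i − (cap_i+1)): x_1 ≥ 4 gives C(6,2) = 15; x_2 ≥ 8 gives C(2,2) = 1; x_3 ≥ 6 gives C(4,2) = 6. Together 22.
No two caps can be exceeded simultaneously, so the pair terms are all 0.
By inclusion–exclusion the count is 45 − 22 + 0 = 23.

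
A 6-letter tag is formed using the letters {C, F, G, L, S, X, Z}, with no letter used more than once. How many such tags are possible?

Choose and order 6 of the 7 symbols: the first letter has 7 options, the next 6, and so on down to 2.
7 × 6 × 5 × 4 × 3 × 2 = 5040.

5040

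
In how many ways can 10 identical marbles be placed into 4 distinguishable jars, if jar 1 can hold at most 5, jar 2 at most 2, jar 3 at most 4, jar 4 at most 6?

70

Without the upper bounds there are C(13,3) = 286 ways to split 10 among 4 jars.
Subtract solutions that violate a single cap (substitute x_i' = x_i − (cap_i+1)): x_1 ≥ 6 gives C(7,3) = 35; x_2 ≥ 3 gives C(10,3) = 120; x_3 ≥ 5 gives C(8,3) = 56; x_4 ≥ 7 gives C(6,3) = 20. Together 231.
Add back pairs where two caps are both exceeded: 4 + 0 + 0 + 10 + 1 + 0 = 15.
By inclusion–exclusion the count is 286 − 231 + 15 = 70.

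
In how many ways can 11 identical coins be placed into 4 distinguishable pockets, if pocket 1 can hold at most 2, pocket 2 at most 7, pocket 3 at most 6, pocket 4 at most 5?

103

Without the upper bounds there are C(14,3) = 364 ways to split 11 among 4 pockets.
Subtract solutions that violate a single cap (substitute x_i' = x_i − (cap_i+1)): x_1 ≥ 3 gives C(11,3) = 165; x_2 ≥ 8 gives C(6,3) = 20; x_3 ≥ 7 gives C(7,3) = 35; x_4 ≥ 6 gives C(8,3) = 56. Together 276.
Add back pairs where two caps are both exceeded: 1 + 4 + 10 + 0 + 0 + 0 = 15.
By inclusion–exclusion the count is 364 − 276 + 15 = 103.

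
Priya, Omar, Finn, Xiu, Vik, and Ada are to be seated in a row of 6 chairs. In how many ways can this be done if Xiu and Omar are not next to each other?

480

There are 6! = 720 arrangements in all. If Xiu and Omar are adjacent, merging them into one block gives 2·(5)! = 240 arrangements.
So 720 − 240 = 480 arrangements keep them apart.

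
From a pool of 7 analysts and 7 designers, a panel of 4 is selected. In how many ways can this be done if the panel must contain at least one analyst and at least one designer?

931

Unrestricted: C(14,4) = 1001 ways to pick any 4 of the 14.
Subtract selections that omit an entire group: no analysts → C(7,4) = 35; no designers → C(7,4) = 35.
Both groups omitted at once is impossible, so 1001 − 70 = 931.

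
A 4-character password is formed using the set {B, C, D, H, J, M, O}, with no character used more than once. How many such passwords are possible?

Choose and order 4 of the 7 symbols: the first character has 7 options, the next 6, then 5, 4.
That product is 7 × 6 × 5 × 4 = 840.

840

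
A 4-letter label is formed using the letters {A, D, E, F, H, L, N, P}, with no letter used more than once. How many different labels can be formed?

1680

With no repetition, fill the 4 letters in order: 8 choices, then 7, down to 5.
That product is 8 × 7 × 6 × 5 = 1680.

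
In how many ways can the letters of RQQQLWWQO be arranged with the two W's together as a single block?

Treat the 2 copies of W as a single block. The multiset to arrange is then {WW, L, O, Q, Q, Q, Q, R}, 8 items in all.
That gives (8)!/(4!) = 1680 arrangements.

1680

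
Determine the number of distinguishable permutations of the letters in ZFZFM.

30

Letter multiplicities in ZFZFM: F×2, M×1, Z×2.
So there are 5! / (2!·2!) = 30 distinguishable arrangements.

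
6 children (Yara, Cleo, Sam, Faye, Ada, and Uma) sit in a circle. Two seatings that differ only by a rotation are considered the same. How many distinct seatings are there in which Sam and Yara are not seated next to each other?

Without the restriction there are (5)! = 120 seatings.
Seatings with Sam beside Yara: treat them as a block with 2 internal orders, giving 2 × (4)! = 48.
Subtracting, 120 − 48 = 72.

72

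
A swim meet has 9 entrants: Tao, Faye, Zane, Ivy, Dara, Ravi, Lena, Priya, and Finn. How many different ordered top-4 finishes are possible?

3024

This is an ordered selection of 4 from 9: P(9,4).
That gives 9 × 8 × 7 × 6 = 3024.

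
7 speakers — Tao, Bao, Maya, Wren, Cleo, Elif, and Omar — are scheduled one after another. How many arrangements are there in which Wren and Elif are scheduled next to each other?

Place the 5 others and the Wren-Elif pair as 6 objects in a line; the pair has 2 internal arrangements.
So the count is 2·(6)! = 1440.

1440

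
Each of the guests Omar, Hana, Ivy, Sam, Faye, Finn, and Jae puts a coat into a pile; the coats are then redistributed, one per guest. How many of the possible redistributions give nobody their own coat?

Let Aᵢ be the assignments in which guest i gets their own coat. We want the size of the complement of A₁∪…∪A_7.
By inclusion–exclusion this is Σ_{j=0}^{7} (−1)^j C(7,j)·(7−j)!.
Computing: 5040 − 5040 + 2520 − 840 + 210 − 42 + 7 − 1 = 1854.

1854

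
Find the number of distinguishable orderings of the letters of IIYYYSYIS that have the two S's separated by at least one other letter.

Total arrangements of IIYYYSYIS: 9!/(4!·3!·2!) = 1260.
Arrangements with the S's together: treat SS as one letter, giving (8)!/(4!·3!) = 280.
Subtracting, 1260 − 280 = 980 arrangements keep the S's apart.

980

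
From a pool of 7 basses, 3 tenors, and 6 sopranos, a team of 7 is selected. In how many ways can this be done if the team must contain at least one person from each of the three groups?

9569

With no constraint there are C(16,7) = 11440 possible selections.
Selections missing a whole group: no basses → C(9,7) = 36; no tenors → C(13,7) = 1716; no sopranos → C(10,7) = 120.
Add back selections omitting two groups (i.e. drawn from a single group): C(7,7) + C(3,7) + C(6,7) = 1.
By inclusion–exclusion: 11440 − 1872 + 1 = 9569.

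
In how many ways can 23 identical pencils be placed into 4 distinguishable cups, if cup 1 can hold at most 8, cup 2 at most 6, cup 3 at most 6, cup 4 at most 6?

20

Ignoring the caps, the number of non-negative solutions to x_1+…+x_4 = 23 is C(26,3) = 2600.
Subtract solutions that violate a single cap (substitute x_i' = x_i − (cap_i+1)): x_1 ≥ 9 gives C(17,3) = 680; x_2 ≥ 7 gives C(19,3) = 969; x_3 ≥ 7 gives C(19,3) = 969; x_4 ≥ 7 gives C(19,3) = 969. Together 3587.
Add back pairs where two caps are both exceeded: 120 + 120 + 120 + 220 + 220 + 220 = 1020.
Subtract triples: 1 + 1 + 1 + 10 = 13.
By inclusion–exclusion the count is 2600 − 3587 + 1020 − 13 = 20.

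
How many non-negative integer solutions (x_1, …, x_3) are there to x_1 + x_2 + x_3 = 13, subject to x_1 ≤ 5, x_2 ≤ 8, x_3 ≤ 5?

Ignoring the caps, the number of non-negative solutions to x_1+…+x_3 = 13 is C(15,2) = 105.
Subtract solutions that violate a single cap (substitute x_i' = x_i − (cap_i+1)): x_1 ≥ 6 gives C(9,2) = 36; x_2 ≥ 9 gives C(6,2) = 15; x_3 ≥ 6 gives C(9,2) = 36. Together 87.
Add back pairs where two caps are both exceeded: 0 + 3 + 0 = 3.
By inclusion–exclusion the count is 105 − 87 + 3 = 21.

21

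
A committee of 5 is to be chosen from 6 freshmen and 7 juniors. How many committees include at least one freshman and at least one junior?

1260

Total 5-person selections from all 13: C(13,5) = 1287.
Subtract selections that omit an entire group: no freshmen → C(7,5) = 21; no juniors → C(6,5) = 6.
Both groups omitted at once is impossible, so 1287 − 27 = 1260.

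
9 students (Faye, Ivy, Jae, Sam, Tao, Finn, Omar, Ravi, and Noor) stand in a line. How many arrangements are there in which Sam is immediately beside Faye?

Treat {Sam, Faye} as a single unit. There are 8 units to order, and the pair itself can be ordered 2 ways.
So the count is 2·(8)! = 80640.

80640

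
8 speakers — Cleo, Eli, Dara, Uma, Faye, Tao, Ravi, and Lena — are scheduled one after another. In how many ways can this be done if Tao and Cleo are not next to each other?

30240

Of the 8! = 40320 arrangements, those with Tao and Cleo adjacent number 2 × 7! = 10080 (treat the pair as a block with 2 internal orders).
Complementary counting: 40320 − 10080 = 30240.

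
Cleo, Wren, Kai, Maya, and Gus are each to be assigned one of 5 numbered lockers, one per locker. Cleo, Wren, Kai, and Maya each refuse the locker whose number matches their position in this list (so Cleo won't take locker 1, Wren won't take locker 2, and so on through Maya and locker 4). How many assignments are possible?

53

Let Aᵢ (for 1 ≤ i ≤ 4) be the placements that put person i in their forbidden locker. Any j of these fix j positions, leaving (5−j)! ways to fill the rest, and there are C(4,j) ways to pick which j.
By inclusion–exclusion, the number of valid placements is Σ_{j=0}^{4} (−1)^j C(4,j)·(5−j)!.
Computing: 120 − 96 + 36 − 8 + 1 = 53.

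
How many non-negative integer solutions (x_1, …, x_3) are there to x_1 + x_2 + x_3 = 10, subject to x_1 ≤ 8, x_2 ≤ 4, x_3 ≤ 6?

32

Without the upper bounds there are C(12,2) = 66 ways to split 10 among 3 variables.
Subtract solutions that violate a single cap (substitute x_i' = x_i − (cap_i+1)): x_1 ≥ 9 gives C(3,2) = 3; x_2 ≥ 5 gives C(7,2) = 21; x_3 ≥ 7 gives C(5,2) = 10. Together 34.
No two caps can be exceeded simultaneously, so the pair terms are all 0.
By inclusion–exclusion the count is 66 − 34 + 0 = 32.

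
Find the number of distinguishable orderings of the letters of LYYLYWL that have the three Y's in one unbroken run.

20

Treat the 3 copies of Y as a single block. The multiset to arrange is then {YYY, L, L, L, W}, 5 items in all.
That gives (5)!/(3!) = 20 arrangements.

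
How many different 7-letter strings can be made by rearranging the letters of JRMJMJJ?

105

JRMJMJJ has 7 letters with J appearing 4 times and M appearing twice.
Dividing 7! = 5040 by 4!·2! = 48 for the repeated letters gives 105.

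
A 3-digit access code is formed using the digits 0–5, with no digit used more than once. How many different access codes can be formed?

120

This is a permutation of 3 out of 6: P(6,3) = 6!/3!.
That product is 6 × 5 × 4 = 120.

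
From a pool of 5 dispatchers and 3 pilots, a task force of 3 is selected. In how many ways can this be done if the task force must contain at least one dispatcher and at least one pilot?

Total 3-person selections from all 8: C(8,3) = 56.
Subtract selections that omit an entire group: no dispatchers → C(3,3) = 1; no pilots → C(5,3) = 10.
Both groups omitted at once is impossible, so 56 − 11 = 45.

45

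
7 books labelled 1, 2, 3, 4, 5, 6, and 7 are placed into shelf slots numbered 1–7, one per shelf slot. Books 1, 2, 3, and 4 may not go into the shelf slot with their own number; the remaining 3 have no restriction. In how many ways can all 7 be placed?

2790

Let Aᵢ (for 1 ≤ i ≤ 4) be the placements that put book i in its forbidden shelf slot. Any j of these fix j positions, leaving (7−j)! ways to fill the rest, and there are C(4,j) ways to pick which j.
By inclusion–exclusion, the number of valid placements is Σ_{j=0}^{4} (−1)^j C(4,j)·(7−j)!.
Computing: 5040 − 2880 + 720 − 96 + 6 = 2790.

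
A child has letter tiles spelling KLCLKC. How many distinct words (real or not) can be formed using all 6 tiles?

KLCLKC has 6 letters with C appearing twice, K appearing twice, and L appearing twice.
Dividing 6! = 720 by 2!·2!·2! = 8 for the repeated letters gives 90.

90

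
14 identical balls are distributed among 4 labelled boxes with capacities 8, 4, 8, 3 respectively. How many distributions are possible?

Without the upper bounds there are C(17,3) = 680 ways to split 14 among 4 boxes.
Subtract solutions that violate a single cap (substitute x_i' = x_i − (cap_i+1)): x_1 ≥ 9 gives C(8,3) = 56; x_2 ≥ 5 gives C(12,3) = 220; x_3 ≥ 9 gives C(8,3) = 56; x_4 ≥ 4 gives C(13,3) = 286. Together 618.
Add back pairs where two caps are both exceeded: 1 + 0 + 4 + 1 + 56 + 4 = 66.
By inclusion–exclusion the count is 680 − 618 + 66 = 128.

128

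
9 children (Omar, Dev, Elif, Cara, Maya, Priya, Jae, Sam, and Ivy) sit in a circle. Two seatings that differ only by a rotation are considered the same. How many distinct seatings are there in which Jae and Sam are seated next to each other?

10080

Treat {Jae, Sam} as one unit (2 internal orders) and seat the resulting 8 units around the table: (7)! circular arrangements.
So 2 × (7)! = 2 × 5040 = 10080.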